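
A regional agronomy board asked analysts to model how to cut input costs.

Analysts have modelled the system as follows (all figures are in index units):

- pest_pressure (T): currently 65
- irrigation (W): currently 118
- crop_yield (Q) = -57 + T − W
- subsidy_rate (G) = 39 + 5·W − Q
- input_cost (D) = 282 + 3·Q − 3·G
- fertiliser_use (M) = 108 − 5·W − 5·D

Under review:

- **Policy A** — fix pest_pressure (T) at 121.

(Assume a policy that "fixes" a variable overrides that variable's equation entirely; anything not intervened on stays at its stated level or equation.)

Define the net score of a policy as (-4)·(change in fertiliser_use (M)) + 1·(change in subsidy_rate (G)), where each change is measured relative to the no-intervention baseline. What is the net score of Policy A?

6664

Baseline:
  T = 65
  W = 118
  Q = -57 + 65 − 118 = -110
  G = 39 + 5·118 − (-110) = 739
  D = 282 + 3·(-110) − 3·739 = -2265
  M = 108 − 5·118 − 5·(-2265) = 10843
Policy A (T := 121):
  T = 121
  W = 118
  Q = -57 + 121 − 118 = -54
  G = 39 + 5·118 − (-54) = 683
  D = 282 + 3·(-54) − 3·683 = -1929
  M = 108 − 5·118 − 5·(-1929) = 9163
ΔM = 9163 − 10843 = -1680; ΔG = 683 − 739 = -56
Score = (-4)·(-1680) + 1·(-56) = 6664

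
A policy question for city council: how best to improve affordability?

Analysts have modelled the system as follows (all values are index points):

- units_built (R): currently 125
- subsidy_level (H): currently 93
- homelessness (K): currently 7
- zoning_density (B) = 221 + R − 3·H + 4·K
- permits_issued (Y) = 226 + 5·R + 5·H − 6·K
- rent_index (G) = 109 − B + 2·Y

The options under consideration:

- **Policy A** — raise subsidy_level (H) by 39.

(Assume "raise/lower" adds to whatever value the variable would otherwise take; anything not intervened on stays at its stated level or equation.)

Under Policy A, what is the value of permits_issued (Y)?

1469

Policy A (H + 39):
  R = 125
  H = 93 + 39 = 132
  K = 7
  Y = 226 + 5·125 + 5·132 − 6·7 = 1469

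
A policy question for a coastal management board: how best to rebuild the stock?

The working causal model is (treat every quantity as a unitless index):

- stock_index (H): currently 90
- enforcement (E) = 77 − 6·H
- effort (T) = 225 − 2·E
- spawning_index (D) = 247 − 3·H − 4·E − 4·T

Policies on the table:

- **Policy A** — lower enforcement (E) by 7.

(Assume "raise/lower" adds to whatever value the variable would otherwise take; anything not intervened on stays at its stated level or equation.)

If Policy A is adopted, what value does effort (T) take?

1165

Policy A (E − 7):
  H = 90
  E = 77 − 6·90 (−7 from intervention) = -470
  T = 225 − 2·(-470) = 1165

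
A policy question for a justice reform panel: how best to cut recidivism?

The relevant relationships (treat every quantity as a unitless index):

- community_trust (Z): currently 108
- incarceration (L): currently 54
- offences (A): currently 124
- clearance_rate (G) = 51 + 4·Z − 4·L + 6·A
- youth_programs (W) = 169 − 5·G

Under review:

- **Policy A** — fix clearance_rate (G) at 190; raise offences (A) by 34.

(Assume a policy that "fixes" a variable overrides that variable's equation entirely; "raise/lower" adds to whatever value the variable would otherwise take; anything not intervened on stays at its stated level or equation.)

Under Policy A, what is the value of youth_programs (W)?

Policy A (G := 190, A + 34):
  Z = 108
  L = 54
  A = 124 + 34 = 158
  G = 190
  W = 169 − 5·190 = -781

-781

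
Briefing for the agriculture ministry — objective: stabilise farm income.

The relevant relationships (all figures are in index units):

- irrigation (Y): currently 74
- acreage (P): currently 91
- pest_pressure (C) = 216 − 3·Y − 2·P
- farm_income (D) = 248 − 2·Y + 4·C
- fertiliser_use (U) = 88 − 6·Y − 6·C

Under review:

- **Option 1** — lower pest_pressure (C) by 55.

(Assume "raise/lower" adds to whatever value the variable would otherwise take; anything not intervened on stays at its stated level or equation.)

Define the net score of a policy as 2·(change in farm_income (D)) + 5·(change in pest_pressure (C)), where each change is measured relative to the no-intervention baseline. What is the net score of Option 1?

-715

Baseline:
  Y = 74
  P = 91
  C = 216 − 3·74 − 2·91 = -188
  D = 248 − 2·74 + 4·(-188) = -652
Option 1 (C − 55):
  Y = 74
  P = 91
  C = 216 − 3·74 − 2·91 (−55 from intervention) = -243
  D = 248 − 2·74 + 4·(-243) = -872
ΔD = -872 − (-652) = -220; ΔC = -243 − (-188) = -55
Score = 2·(-220) + 5·(-55) = -715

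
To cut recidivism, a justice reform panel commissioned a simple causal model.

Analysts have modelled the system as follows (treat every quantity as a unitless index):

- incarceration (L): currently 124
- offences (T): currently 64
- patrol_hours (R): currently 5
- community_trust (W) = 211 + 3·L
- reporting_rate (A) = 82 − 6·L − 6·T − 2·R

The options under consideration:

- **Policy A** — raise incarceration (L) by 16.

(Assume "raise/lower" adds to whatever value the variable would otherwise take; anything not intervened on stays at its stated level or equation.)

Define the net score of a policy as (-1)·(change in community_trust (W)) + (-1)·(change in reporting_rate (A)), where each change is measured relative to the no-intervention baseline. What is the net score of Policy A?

48

Baseline:
  L = 124
  T = 64
  R = 5
  W = 211 + 3·124 = 583
  A = 82 − 6·124 − 6·64 − 2·5 = -1056
Policy A (L + 16):
  L = 124 + 16 = 140
  T = 64
  R = 5
  W = 211 + 3·140 = 631
  A = 82 − 6·140 − 6·64 − 2·5 = -1152
ΔW = 631 − 583 = 48; ΔA = -1152 − (-1056) = -96
Score = (-1)·48 + (-1)·(-96) = 48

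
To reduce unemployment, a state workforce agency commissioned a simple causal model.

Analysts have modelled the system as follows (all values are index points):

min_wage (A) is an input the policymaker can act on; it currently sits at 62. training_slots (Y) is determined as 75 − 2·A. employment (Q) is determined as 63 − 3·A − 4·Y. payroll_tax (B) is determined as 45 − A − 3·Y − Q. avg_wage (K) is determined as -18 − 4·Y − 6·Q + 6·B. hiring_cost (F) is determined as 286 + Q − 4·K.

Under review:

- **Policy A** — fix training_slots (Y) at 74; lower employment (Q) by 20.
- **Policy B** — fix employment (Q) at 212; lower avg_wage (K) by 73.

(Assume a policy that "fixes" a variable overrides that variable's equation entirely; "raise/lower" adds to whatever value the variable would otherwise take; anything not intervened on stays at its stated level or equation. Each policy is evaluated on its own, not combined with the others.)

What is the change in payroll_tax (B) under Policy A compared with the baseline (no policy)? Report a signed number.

143

Baseline:
  A = 62
  Y = 75 − 2·62 = -49
  Q = 63 − 3·62 − 4·(-49) = 73
  B = 45 − 62 − 3·(-49) − 73 = 57
Policy A (Y := 74, Q − 20):
  A = 62
  Y = 74
  Q = 63 − 3·62 − 4·74 (−20 from intervention) = -439
  B = 45 − 62 − 3·74 − (-439) = 200
Change in B: 200 − 57 = 143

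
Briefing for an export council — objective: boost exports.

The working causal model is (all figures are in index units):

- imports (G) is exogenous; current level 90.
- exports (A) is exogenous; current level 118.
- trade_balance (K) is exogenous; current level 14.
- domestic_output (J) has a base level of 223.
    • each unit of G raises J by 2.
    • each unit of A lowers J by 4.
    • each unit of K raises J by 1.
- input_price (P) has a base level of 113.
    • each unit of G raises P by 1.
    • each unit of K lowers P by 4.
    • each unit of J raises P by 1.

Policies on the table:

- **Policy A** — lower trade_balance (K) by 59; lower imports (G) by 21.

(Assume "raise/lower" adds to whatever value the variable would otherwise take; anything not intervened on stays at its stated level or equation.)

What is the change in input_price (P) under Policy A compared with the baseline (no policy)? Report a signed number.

114

Baseline:
  G = 90
  A = 118
  K = 14
  J = 223 + 2·90 − 4·118 + 14 = -55
  P = 113 + 90 − 4·14 + (-55) = 92
Policy A (K − 59, G − 21):
  G = 90 − 21 = 69
  A = 118
  K = 14 − 59 = -45
  J = 223 + 2·69 − 4·118 + (-45) = -156
  P = 113 + 69 − 4·(-45) + (-156) = 206
Change in P: 206 − 92 = 114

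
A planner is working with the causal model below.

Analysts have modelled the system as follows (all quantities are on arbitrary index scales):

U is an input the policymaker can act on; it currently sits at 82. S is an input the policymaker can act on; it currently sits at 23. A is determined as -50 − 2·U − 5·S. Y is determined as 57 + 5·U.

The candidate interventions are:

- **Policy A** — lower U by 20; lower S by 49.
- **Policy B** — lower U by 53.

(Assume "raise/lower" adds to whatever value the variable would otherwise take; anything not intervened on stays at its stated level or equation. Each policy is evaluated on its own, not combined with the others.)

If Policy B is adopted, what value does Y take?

Policy B (U − 53):
  U = 82 − 53 = 29
  Y = 57 + 5·29 = 202

202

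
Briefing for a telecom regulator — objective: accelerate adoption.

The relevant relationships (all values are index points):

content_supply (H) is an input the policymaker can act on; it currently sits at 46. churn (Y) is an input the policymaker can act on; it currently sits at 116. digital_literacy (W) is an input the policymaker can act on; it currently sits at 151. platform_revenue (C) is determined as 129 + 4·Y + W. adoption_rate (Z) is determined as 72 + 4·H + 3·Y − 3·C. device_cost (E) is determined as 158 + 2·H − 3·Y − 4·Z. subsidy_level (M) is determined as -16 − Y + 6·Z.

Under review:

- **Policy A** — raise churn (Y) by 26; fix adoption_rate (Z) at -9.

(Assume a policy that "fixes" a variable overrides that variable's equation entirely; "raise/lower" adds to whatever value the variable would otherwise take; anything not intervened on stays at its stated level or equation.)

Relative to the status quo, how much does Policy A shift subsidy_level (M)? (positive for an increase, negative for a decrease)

9688

Baseline:
  H = 46
  Y = 116
  W = 151
  C = 129 + 4·116 + 151 = 744
  Z = 72 + 4·46 + 3·116 − 3·744 = -1628
  M = -16 − 116 + 6·(-1628) = -9900
Policy A (Y + 26, Z := -9):
  H = 46
  Y = 116 + 26 = 142
  W = 151
  C = 129 + 4·142 + 151 = 848
  Z = -9
  M = -16 − 142 + 6·(-9) = -212
Change in M: -212 − (-9900) = 9688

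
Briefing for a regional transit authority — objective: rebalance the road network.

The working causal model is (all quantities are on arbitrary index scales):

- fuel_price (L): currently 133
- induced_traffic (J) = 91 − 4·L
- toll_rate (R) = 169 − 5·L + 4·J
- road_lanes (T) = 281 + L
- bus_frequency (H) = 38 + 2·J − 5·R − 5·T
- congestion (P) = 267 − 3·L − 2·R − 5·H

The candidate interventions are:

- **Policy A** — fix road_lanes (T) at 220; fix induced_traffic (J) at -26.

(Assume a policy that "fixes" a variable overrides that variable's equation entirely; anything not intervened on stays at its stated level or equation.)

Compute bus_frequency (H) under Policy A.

1886

Policy A (T := 220, J := -26):
  L = 133
  J = -26
  R = 169 − 5·133 + 4·(-26) = -600
  T = 220
  H = 38 + 2·(-26) − 5·(-600) − 5·220 = 1886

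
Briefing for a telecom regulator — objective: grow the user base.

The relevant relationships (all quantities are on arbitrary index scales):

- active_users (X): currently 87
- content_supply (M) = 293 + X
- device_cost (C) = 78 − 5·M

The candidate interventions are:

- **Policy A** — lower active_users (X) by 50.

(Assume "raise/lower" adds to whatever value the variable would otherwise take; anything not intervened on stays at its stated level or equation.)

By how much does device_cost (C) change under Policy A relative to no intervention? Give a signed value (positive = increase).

Baseline:
  X = 87
  M = 293 + 87 = 380
  C = 78 − 5·380 = -1822
Policy A (X − 50):
  X = 87 − 50 = 37
  M = 293 + 37 = 330
  C = 78 − 5·330 = -1572
Change in C: -1572 − (-1822) = 250

250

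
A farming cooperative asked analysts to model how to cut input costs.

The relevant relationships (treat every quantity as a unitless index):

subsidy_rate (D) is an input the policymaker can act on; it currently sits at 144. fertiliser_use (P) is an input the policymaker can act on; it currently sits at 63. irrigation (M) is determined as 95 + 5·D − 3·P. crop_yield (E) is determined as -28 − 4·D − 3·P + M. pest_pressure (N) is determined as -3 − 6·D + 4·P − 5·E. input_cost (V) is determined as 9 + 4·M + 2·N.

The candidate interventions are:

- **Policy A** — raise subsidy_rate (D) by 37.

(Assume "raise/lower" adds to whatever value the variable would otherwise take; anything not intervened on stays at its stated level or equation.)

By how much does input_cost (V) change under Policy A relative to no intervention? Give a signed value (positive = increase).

Baseline:
  D = 144
  P = 63
  M = 95 + 5·144 − 3·63 = 626
  E = -28 − 4·144 − 3·63 + 626 = -167
  N = -3 − 6·144 + 4·63 − 5·(-167) = 220
  V = 9 + 4·626 + 2·220 = 2953
Policy A (D + 37):
  D = 144 + 37 = 181
  P = 63
  M = 95 + 5·181 − 3·63 = 811
  E = -28 − 4·181 − 3·63 + 811 = -130
  N = -3 − 6·181 + 4·63 − 5·(-130) = -187
  V = 9 + 4·811 + 2·(-187) = 2879
Change in V: 2879 − 2953 = -74

-74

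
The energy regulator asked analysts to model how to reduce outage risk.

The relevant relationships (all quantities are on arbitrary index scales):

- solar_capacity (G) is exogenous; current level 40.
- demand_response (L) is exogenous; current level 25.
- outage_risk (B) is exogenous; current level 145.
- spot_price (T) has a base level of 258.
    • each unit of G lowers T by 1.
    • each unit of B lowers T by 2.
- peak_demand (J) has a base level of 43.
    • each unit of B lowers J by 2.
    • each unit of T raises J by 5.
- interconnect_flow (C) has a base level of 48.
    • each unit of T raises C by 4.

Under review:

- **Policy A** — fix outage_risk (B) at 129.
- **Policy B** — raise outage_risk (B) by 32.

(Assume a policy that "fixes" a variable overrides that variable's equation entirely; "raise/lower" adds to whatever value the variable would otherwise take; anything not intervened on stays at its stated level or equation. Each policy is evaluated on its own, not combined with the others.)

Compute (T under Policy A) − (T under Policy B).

96

Policy A (B := 129):
  G = 40
  B = 129
  T = 258 − 40 − 2·129 = -40
Policy B (B + 32):
  G = 40
  B = 145 + 32 = 177
  T = 258 − 40 − 2·177 = -136
T: -40 − (-136) = 96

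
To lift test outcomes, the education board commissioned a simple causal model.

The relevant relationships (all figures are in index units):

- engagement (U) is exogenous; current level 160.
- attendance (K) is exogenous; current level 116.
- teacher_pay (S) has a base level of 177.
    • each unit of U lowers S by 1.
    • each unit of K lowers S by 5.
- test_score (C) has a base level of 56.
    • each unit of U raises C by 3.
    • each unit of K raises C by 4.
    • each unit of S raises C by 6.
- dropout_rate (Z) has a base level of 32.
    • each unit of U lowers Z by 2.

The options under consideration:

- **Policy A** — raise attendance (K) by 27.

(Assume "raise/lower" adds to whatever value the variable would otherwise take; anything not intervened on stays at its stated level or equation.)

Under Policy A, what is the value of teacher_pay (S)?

Policy A (K + 27):
  U = 160
  K = 116 + 27 = 143
  S = 177 − 160 − 5·143 = -698

-698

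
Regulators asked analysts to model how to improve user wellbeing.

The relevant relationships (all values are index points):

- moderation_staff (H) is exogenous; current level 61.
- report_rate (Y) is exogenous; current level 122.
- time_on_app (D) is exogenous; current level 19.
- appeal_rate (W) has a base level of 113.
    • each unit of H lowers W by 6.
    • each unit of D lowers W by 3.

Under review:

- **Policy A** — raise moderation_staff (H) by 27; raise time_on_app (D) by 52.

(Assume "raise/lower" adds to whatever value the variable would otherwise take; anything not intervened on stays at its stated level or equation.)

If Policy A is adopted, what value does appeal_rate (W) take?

Policy A (H + 27, D + 52):
  H = 61 + 27 = 88
  D = 19 + 52 = 71
  W = 113 − 6·88 − 3·71 = -628

-628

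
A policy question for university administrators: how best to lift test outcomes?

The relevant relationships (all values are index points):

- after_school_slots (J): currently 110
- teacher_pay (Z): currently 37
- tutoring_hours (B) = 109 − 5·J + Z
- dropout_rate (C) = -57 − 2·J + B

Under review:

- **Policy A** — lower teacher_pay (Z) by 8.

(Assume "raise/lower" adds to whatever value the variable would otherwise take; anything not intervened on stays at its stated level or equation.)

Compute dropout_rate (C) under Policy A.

-689

Policy A (Z − 8):
  J = 110
  Z = 37 − 8 = 29
  B = 109 − 5·110 + 29 = -412
  C = -57 − 2·110 + (-412) = -689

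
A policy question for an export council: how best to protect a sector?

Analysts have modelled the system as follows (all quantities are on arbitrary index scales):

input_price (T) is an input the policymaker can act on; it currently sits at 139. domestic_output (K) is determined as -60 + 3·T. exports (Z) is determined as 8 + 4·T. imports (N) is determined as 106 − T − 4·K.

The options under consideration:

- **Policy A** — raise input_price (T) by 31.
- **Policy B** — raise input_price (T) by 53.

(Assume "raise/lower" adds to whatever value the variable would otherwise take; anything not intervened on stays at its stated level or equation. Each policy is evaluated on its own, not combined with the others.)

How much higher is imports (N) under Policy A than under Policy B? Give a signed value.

Policy A (T + 31):
  T = 139 + 31 = 170
  K = -60 + 3·170 = 450
  N = 106 − 170 − 4·450 = -1864
Policy B (T + 53):
  T = 139 + 53 = 192
  K = -60 + 3·192 = 516
  N = 106 − 192 − 4·516 = -2150
N: -1864 − (-2150) = 286

286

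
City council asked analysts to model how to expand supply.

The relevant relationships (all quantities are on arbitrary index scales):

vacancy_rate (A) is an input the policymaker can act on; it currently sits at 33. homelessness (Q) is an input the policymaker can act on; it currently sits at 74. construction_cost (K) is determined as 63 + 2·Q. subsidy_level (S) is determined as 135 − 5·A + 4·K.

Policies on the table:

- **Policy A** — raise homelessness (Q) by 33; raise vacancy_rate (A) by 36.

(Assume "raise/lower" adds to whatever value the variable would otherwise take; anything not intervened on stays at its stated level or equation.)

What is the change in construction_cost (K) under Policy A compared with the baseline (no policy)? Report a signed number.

66

Baseline:
  Q = 74
  K = 63 + 2·74 = 211
Policy A (Q + 33, A + 36):
  Q = 74 + 33 = 107
  K = 63 + 2·107 = 277
Change in K: 277 − 211 = 66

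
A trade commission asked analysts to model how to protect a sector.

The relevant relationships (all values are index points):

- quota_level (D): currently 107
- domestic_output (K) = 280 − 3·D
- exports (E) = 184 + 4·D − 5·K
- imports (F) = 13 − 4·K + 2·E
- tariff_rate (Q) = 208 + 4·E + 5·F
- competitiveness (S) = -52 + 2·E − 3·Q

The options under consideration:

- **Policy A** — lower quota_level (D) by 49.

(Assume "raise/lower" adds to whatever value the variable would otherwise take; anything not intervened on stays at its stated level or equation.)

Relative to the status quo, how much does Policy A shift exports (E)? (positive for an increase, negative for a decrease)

-931

Baseline:
  D = 107
  K = 280 − 3·107 = -41
  E = 184 + 4·107 − 5·(-41) = 817
Policy A (D − 49):
  D = 107 − 49 = 58
  K = 280 − 3·58 = 106
  E = 184 + 4·58 − 5·106 = -114
Change in E: -114 − 817 = -931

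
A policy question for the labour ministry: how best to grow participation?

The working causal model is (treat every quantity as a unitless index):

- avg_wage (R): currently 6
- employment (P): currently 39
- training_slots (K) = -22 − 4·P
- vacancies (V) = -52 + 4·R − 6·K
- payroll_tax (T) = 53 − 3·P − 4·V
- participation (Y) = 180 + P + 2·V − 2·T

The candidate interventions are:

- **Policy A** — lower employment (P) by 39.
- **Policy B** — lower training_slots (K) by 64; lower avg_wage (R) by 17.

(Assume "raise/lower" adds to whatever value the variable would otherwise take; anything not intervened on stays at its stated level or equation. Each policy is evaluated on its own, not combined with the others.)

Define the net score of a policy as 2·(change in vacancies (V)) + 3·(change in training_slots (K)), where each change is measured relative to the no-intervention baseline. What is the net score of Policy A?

Baseline:
  R = 6
  P = 39
  K = -22 − 4·39 = -178
  V = -52 + 4·6 − 6·(-178) = 1040
Policy A (P − 39):
  R = 6
  P = 39 − 39 = 0
  K = -22 − 4·0 = -22
  V = -52 + 4·6 − 6·(-22) = 104
ΔV = 104 − 1040 = -936; ΔK = -22 − (-178) = 156
Score = 2·(-936) + 3·156 = -1404

-1404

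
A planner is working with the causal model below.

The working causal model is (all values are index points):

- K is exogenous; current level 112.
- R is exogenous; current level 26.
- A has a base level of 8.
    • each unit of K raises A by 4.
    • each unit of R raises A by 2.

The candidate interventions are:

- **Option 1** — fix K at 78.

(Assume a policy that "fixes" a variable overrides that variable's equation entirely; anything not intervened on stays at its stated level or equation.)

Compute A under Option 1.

Option 1 (K := 78):
  K = 78
  R = 26
  A = 8 + 4·78 + 2·26 = 372

372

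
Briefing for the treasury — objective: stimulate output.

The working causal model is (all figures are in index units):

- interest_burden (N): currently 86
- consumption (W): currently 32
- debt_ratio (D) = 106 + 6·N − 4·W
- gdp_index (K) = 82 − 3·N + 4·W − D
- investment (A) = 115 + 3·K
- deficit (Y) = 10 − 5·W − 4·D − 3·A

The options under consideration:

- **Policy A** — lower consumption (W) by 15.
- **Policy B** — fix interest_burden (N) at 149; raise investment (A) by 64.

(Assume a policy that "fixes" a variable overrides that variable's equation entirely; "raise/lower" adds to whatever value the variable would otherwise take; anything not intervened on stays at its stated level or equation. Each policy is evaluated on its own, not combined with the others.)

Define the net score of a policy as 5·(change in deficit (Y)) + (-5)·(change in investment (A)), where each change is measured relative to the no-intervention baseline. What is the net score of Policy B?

Baseline:
  N = 86
  W = 32
  D = 106 + 6·86 − 4·32 = 494
  K = 82 − 3·86 + 4·32 − 494 = -542
  A = 115 + 3·(-542) = -1511
  Y = 10 − 5·32 − 4·494 − 3·(-1511) = 2407
Policy B (N := 149, A + 64):
  N = 149
  W = 32
  D = 106 + 6·149 − 4·32 = 872
  K = 82 − 3·149 + 4·32 − 872 = -1109
  A = 115 + 3·(-1109) (+64 from intervention) = -3148
  Y = 10 − 5·32 − 4·872 − 3·(-3148) = 5806
ΔY = 5806 − 2407 = 3399; ΔA = -3148 − (-1511) = -1637
Score = 5·3399 + (-5)·(-1637) = 25180

25180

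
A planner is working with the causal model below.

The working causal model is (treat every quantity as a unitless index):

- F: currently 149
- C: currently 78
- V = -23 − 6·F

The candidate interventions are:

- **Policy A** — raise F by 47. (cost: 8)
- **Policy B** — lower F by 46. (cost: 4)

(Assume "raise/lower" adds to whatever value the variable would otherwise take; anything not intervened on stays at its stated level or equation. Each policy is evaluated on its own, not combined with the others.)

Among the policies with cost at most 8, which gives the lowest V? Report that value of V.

-1199

Policy A (F + 47):
  F = 149 + 47 = 196
  V = -23 − 6·196 = -1199
Policy B (F − 46):
  F = 149 − 46 = 103
  V = -23 − 6·103 = -641
Comparing — Policy A: V=-1199, Policy B: V=-641. Lowest is -1199 (Policy A).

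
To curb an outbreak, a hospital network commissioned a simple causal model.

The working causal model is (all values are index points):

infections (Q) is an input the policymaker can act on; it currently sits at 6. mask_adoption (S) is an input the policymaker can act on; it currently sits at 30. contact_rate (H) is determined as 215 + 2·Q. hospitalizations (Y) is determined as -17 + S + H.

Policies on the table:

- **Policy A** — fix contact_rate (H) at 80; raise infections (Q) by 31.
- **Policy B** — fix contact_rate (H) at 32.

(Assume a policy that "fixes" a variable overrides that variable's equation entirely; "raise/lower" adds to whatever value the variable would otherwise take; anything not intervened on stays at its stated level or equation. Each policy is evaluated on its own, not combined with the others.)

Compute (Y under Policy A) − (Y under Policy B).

48

Policy A (H := 80, Q + 31):
  Q = 6 + 31 = 37
  S = 30
  H = 80
  Y = -17 + 30 + 80 = 93
Policy B (H := 32):
  Q = 6
  S = 30
  H = 32
  Y = -17 + 30 + 32 = 45
Y: 93 − 45 = 48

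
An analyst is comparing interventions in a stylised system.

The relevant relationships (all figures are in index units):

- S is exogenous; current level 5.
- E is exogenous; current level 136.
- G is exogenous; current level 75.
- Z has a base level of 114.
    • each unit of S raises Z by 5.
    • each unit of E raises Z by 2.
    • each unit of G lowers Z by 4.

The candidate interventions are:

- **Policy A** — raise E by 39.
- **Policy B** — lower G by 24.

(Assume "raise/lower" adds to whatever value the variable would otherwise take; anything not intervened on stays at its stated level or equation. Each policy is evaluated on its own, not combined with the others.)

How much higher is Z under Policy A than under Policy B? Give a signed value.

Policy A (E + 39):
  S = 5
  E = 136 + 39 = 175
  G = 75
  Z = 114 + 5·5 + 2·175 − 4·75 = 189
Policy B (G − 24):
  S = 5
  E = 136
  G = 75 − 24 = 51
  Z = 114 + 5·5 + 2·136 − 4·51 = 207
Z: 189 − 207 = -18

-18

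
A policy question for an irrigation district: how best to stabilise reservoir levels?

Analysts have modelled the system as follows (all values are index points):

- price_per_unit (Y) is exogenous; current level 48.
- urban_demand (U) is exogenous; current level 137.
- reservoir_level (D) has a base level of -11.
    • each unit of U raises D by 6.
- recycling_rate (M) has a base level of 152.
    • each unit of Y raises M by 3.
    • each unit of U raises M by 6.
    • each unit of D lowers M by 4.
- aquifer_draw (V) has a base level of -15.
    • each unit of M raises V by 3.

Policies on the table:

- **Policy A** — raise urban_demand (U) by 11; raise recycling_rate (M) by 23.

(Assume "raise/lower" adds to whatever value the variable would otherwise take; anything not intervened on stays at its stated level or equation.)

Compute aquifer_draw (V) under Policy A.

-6918

Policy A (U + 11, M + 23):
  Y = 48
  U = 137 + 11 = 148
  D = -11 + 6·148 = 877
  M = 152 + 3·48 + 6·148 − 4·877 (+23 from intervention) = -2301
  V = -15 + 3·(-2301) = -6918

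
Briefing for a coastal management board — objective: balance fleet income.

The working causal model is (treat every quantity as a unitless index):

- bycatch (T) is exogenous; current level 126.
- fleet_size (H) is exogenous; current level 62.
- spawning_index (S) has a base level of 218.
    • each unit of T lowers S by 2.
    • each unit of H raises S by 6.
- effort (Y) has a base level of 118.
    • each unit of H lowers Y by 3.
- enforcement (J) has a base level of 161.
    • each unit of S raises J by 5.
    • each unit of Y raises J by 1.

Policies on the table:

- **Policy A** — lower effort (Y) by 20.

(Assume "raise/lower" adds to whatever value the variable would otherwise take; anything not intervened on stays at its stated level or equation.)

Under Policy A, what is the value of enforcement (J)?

1763

Policy A (Y − 20):
  T = 126
  H = 62
  S = 218 − 2·126 + 6·62 = 338
  Y = 118 − 3·62 (−20 from intervention) = -88
  J = 161 + 5·338 + (-88) = 1763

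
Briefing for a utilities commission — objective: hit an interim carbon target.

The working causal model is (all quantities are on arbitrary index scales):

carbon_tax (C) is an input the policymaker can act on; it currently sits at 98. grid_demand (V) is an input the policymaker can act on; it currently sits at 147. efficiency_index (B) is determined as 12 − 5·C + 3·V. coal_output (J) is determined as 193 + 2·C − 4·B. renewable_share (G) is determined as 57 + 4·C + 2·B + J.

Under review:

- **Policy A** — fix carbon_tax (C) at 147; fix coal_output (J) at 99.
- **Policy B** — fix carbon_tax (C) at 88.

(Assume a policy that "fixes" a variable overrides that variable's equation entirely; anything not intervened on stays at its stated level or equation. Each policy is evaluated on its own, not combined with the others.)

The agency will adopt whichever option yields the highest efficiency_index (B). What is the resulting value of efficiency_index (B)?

Policy A (C := 147, J := 99):
  C = 147
  V = 147
  B = 12 − 5·147 + 3·147 = -282
Policy B (C := 88):
  C = 88
  V = 147
  B = 12 − 5·88 + 3·147 = 13
Comparing — Policy A: B=-282, Policy B: B=13. Highest is 13 (Policy B).

13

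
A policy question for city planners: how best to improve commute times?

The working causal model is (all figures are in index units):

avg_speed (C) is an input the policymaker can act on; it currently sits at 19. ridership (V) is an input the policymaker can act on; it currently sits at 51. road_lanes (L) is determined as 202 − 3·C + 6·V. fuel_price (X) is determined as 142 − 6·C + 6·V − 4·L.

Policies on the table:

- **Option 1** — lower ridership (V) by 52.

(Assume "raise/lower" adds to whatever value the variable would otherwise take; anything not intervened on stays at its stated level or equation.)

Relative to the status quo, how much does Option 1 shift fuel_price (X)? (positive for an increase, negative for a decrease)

936

Baseline:
  C = 19
  V = 51
  L = 202 − 3·19 + 6·51 = 451
  X = 142 − 6·19 + 6·51 − 4·451 = -1470
Option 1 (V − 52):
  C = 19
  V = 51 − 52 = -1
  L = 202 − 3·19 + 6·(-1) = 139
  X = 142 − 6·19 + 6·(-1) − 4·139 = -534
Change in X: -534 − (-1470) = 936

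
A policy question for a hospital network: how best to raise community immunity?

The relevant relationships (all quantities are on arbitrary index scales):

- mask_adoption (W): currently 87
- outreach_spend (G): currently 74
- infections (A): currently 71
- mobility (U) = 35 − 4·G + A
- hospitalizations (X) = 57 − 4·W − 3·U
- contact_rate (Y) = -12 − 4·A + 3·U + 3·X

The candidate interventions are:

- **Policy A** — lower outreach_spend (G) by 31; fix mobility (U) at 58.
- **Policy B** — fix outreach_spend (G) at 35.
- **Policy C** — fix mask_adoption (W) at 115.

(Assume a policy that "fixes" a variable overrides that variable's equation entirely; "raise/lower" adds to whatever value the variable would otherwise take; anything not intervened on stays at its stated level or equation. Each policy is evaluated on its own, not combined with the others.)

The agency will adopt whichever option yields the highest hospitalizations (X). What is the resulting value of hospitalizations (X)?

167

Policy A (G − 31, U := 58):
  W = 87
  G = 74 − 31 = 43
  A = 71
  U = 58
  X = 57 − 4·87 − 3·58 = -465
Policy B (G := 35):
  W = 87
  G = 35
  A = 71
  U = 35 − 4·35 + 71 = -34
  X = 57 − 4·87 − 3·(-34) = -189
Policy C (W := 115):
  W = 115
  G = 74
  A = 71
  U = 35 − 4·74 + 71 = -190
  X = 57 − 4·115 − 3·(-190) = 167
Comparing — Policy A: X=-465, Policy B: X=-189, Policy C: X=167. Highest is 167 (Policy C).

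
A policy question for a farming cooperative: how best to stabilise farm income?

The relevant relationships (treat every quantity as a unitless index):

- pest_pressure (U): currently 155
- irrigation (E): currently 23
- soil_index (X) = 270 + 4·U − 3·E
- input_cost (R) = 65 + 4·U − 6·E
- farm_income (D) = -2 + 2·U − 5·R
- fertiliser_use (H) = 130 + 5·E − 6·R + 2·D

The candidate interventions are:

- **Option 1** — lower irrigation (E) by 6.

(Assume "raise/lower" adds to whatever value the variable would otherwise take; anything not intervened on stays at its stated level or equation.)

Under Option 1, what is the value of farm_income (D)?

-2607

Option 1 (E − 6):
  U = 155
  E = 23 − 6 = 17
  R = 65 + 4·155 − 6·17 = 583
  D = -2 + 2·155 − 5·583 = -2607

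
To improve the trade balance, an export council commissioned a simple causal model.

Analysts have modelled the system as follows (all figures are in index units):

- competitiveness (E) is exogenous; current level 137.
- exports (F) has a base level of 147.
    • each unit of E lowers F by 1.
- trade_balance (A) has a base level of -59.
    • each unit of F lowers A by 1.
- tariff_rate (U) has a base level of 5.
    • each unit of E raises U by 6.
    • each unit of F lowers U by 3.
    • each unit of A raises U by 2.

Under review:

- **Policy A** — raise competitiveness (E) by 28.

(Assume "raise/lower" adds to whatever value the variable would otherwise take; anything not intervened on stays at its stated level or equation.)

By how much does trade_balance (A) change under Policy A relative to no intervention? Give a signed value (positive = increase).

Baseline:
  E = 137
  F = 147 − 137 = 10
  A = -59 − 10 = -69
Policy A (E + 28):
  E = 137 + 28 = 165
  F = 147 − 165 = -18
  A = -59 − (-18) = -41
Change in A: -41 − (-69) = 28

28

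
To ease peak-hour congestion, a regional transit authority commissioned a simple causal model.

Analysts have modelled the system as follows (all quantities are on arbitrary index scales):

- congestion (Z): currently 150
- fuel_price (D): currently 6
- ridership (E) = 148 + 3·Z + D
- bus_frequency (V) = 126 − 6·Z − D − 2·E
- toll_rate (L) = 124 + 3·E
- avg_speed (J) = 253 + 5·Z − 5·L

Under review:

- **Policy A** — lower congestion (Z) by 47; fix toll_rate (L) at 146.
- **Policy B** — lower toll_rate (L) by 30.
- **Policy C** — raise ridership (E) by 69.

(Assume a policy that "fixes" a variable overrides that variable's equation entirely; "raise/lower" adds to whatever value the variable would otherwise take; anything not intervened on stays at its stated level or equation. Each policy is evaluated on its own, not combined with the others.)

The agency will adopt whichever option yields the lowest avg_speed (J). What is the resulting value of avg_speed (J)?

Policy A (Z − 47, L := 146):
  Z = 150 − 47 = 103
  D = 6
  E = 148 + 3·103 + 6 = 463
  L = 146
  J = 253 + 5·103 − 5·146 = 38
Policy B (L − 30):
  Z = 150
  D = 6
  E = 148 + 3·150 + 6 = 604
  L = 124 + 3·604 (−30 from intervention) = 1906
  J = 253 + 5·150 − 5·1906 = -8527
Policy C (E + 69):
  Z = 150
  D = 6
  E = 148 + 3·150 + 6 (+69 from intervention) = 673
  L = 124 + 3·673 = 2143
  J = 253 + 5·150 − 5·2143 = -9712
Comparing — Policy A: J=38, Policy B: J=-8527, Policy C: J=-9712. Lowest is -9712 (Policy C).

-9712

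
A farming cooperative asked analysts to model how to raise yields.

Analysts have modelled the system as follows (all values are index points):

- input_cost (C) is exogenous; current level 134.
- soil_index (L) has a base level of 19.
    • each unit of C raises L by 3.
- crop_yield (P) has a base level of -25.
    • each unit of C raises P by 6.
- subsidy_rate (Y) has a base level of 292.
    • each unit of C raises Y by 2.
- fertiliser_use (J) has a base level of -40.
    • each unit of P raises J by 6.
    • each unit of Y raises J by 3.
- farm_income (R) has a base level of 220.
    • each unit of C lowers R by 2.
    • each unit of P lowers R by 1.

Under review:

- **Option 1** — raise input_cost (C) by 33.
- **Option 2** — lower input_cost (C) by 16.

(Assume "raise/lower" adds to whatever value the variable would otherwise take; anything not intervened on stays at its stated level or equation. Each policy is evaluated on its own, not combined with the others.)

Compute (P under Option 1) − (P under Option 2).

294

Option 1 (C + 33):
  C = 134 + 33 = 167
  P = -25 + 6·167 = 977
Option 2 (C − 16):
  C = 134 − 16 = 118
  P = -25 + 6·118 = 683
P: 977 − 683 = 294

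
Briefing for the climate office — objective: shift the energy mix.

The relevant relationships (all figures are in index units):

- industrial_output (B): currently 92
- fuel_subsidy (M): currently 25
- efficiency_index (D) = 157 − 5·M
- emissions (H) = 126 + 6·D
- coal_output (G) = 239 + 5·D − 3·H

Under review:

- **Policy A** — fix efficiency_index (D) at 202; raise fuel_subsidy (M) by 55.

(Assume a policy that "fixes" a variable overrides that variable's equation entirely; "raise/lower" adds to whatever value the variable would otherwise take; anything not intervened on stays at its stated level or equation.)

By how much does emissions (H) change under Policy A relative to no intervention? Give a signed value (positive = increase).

1020

Baseline:
  M = 25
  D = 157 − 5·25 = 32
  H = 126 + 6·32 = 318
Policy A (D := 202, M + 55):
  M = 25 + 55 = 80
  D = 202
  H = 126 + 6·202 = 1338
Change in H: 1338 − 318 = 1020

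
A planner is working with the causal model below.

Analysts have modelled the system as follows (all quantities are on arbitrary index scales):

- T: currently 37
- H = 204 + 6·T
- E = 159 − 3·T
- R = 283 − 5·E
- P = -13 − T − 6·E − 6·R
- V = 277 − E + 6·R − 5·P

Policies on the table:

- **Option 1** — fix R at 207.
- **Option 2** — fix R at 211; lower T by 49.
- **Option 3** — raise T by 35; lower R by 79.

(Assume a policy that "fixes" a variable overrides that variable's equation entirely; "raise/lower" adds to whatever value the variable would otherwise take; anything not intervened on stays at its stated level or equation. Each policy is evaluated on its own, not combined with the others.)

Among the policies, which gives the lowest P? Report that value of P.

-2677

Option 1 (R := 207):
  T = 37
  E = 159 − 3·37 = 48
  R = 207
  P = -13 − 37 − 6·48 − 6·207 = -1580
Option 2 (R := 211, T − 49):
  T = 37 − 49 = -12
  E = 159 − 3·(-12) = 195
  R = 211
  P = -13 − (-12) − 6·195 − 6·211 = -2437
Option 3 (T + 35, R − 79):
  T = 37 + 35 = 72
  E = 159 − 3·72 = -57
  R = 283 − 5·(-57) (−79 from intervention) = 489
  P = -13 − 72 − 6·(-57) − 6·489 = -2677
Comparing — Option 1: P=-1580, Option 2: P=-2437, Option 3: P=-2677. Lowest is -2677 (Option 3).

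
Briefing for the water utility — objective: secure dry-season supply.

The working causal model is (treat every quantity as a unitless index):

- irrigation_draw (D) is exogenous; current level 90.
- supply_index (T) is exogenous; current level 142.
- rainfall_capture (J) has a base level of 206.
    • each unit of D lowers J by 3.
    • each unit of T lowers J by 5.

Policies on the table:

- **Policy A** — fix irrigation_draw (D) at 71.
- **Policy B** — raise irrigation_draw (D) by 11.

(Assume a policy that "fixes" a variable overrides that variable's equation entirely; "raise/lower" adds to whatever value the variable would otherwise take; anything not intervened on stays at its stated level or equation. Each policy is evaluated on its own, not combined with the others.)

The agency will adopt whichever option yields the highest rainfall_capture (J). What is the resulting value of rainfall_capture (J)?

-717

Policy A (D := 71):
  D = 71
  T = 142
  J = 206 − 3·71 − 5·142 = -717
Policy B (D + 11):
  D = 90 + 11 = 101
  T = 142
  J = 206 − 3·101 − 5·142 = -807
Comparing — Policy A: J=-717, Policy B: J=-807. Highest is -717 (Policy A).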